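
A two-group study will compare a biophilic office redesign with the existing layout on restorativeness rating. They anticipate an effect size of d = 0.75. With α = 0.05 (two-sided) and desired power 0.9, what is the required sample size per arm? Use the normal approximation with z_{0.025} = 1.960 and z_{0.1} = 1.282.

n = 38 per group

For two independent groups with equal n: n = 2·((z_{α/2} + z_β) / d)².
z_{α/2} + z_β = 1.960 + 1.282 = 3.242.
n = 2 × (3.242 / 0.75)² = 2 × 4.323² = 2 × 18.69 = 37.4.
Round up to the next whole participant.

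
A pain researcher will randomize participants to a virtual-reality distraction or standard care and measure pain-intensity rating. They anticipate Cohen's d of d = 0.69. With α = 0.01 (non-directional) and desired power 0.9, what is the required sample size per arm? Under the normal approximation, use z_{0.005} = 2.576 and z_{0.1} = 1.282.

n = 63 per group

For two independent groups with equal n: n = 2·((z_{α/2} + z_β) / d)².
z_{α/2} + z_β = 2.576 + 1.282 = 3.858.
n = 2 × (3.858 / 0.69)² = 2 × 5.591² = 2 × 31.26 = 62.5.
Round up to the next whole participant.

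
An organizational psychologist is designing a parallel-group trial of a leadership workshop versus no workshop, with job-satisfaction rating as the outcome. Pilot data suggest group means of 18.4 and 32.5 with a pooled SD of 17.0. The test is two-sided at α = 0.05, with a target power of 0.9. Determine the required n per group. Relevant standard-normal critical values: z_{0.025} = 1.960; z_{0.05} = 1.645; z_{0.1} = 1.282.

Cohen's d = |M₁ − M₂| / SD_pooled = |18.4 − 32.5| / 17.0 = 14.1 / 17.0 = 0.829.
For two independent groups with equal n: n = 2·((z_{α/2} + z_β) / d)².
z_{α/2} + z_β = 1.960 + 1.282 = 3.242.
n = 2 × (3.242 / 0.829)² = 2 × 3.911² = 2 × 15.29 = 30.6.
Round up to the next whole participant.

n = 31 per group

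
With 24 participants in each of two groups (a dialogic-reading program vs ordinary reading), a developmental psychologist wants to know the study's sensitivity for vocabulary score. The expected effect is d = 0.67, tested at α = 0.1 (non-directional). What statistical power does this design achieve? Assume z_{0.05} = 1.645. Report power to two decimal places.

power ≈ 0.75

For two equal groups, power = Φ(d·√(n/2) − z_{α/2}).
d·√(n/2) = 0.67 × √(24/2) = 0.67 × 3.464 = 2.321.
z_β = 2.321 − 1.645 = 0.676.
Power = Φ(0.676) = 0.750.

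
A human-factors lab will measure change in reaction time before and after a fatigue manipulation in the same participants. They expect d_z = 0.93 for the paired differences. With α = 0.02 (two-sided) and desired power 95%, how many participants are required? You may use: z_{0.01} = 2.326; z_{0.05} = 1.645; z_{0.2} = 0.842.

For a paired (one-sample on differences) test: n = ((z_{α/2} + z_β) / d)².
z_{α/2} + z_β = 2.326 + 1.645 = 3.971.
n = (3.971 / 0.93)² = 4.270² = 18.23.
Round up.

n = 19 pairs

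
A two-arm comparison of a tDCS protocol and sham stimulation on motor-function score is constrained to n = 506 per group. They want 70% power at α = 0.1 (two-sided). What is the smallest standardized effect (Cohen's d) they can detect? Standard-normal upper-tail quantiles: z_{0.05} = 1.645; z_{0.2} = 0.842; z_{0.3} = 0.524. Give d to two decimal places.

d_min ≈ 0.14

For two independent groups of n = 506 each: d_min = (z_{α/2} + z_β)·√(2/n).
z-sum = 1.645 + 0.524 = 2.169.
d_min = 2.169 × √(2/506) = 2.169 × 0.0629 = 0.136.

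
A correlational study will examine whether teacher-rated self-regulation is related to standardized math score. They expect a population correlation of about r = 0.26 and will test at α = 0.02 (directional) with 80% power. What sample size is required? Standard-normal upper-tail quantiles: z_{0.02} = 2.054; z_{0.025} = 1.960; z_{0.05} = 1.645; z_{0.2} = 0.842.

Fisher's z: C = ½·ln((1+r)/(1−r)) = ½·ln(1.7027) = 0.2661.
n = ((z_{α} + z_β)/C)² + 3.
(2.054 + 0.842) / 0.2661 = 2.896 / 0.2661 = 10.883.
n = 10.883² + 3 = 118.44 + 3 = 121.4.
Round up.

n = 122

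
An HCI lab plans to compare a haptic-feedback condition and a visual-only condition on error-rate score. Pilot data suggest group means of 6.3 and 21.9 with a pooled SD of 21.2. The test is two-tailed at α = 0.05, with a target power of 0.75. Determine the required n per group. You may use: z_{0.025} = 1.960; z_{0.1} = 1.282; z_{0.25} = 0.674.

Cohen's d = |M₁ − M₂| / SD_pooled = |6.3 − 21.9| / 21.2 = 15.6 / 21.2 = 0.736.
For two independent groups with equal n: n = 2·((z_{α/2} + z_β) / d)².
z_{α/2} + z_β = 1.960 + 0.674 = 2.634.
n = 2 × (2.634 / 0.736)² = 2 × 3.579² = 2 × 12.81 = 25.6.
Round up to the next whole participant.

n = 26 per group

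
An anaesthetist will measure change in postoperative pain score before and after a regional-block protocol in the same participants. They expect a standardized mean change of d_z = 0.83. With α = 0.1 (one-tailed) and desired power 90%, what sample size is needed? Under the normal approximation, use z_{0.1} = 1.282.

For a paired (one-sample on differences) test: n = ((z_{α} + z_β) / d)².
z_{α} + z_β = 1.282 + 1.282 = 2.564.
n = (2.564 / 0.83)² = 3.089² = 9.54.
Round up.

n = 10 pairs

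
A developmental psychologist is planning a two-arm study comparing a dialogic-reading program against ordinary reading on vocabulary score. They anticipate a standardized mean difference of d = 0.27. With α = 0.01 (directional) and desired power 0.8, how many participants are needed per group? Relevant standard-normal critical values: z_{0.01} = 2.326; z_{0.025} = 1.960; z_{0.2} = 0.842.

n = 276 per group

For two independent groups with equal n: n = 2·((z_{α} + z_β) / d)².
z_{α} + z_β = 2.326 + 0.842 = 3.168.
n = 2 × (3.168 / 0.27)² = 2 × 11.733² = 2 × 137.67 = 275.3.
Round up to the next whole participant.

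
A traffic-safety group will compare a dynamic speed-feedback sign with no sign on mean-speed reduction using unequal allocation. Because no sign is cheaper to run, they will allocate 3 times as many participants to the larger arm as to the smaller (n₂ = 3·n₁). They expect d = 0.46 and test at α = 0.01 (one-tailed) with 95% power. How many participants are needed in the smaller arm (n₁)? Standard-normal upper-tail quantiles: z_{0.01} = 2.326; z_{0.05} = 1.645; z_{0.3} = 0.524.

With allocation ratio k = n₂/n₁ = 3, Var(x̄₁−x̄₂) = σ²(1/n₁ + 1/(k·n₁)) = σ²·(k+1)/(k·n₁).
So n₁ = (1 + 1/k)·((z_{α} + z_β)/d)² = 1.333 × (3.971/0.46)².
n₁ = 1.333 × 74.52 = 99.4.
Round up: n₁ = 100, giving n₂ = 3 × 100 = 300.

n₁ = 100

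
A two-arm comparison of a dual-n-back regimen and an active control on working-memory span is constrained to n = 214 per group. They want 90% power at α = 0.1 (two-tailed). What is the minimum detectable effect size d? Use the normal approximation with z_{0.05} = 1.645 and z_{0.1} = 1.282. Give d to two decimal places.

For two independent groups of n = 214 each: d_min = (z_{α/2} + z_β)·√(2/n).
z-sum = 1.645 + 1.282 = 2.927.
d_min = 2.927 × √(2/214) = 2.927 × 0.0967 = 0.283.

d_min ≈ 0.28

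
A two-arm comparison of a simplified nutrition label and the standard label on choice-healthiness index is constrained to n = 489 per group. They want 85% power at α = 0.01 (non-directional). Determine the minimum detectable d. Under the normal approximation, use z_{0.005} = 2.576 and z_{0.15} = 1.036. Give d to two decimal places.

d_min ≈ 0.23

For two independent groups of n = 489 each: d_min = (z_{α/2} + z_β)·√(2/n).
z-sum = 2.576 + 1.036 = 3.612.
d_min = 3.612 × √(2/489) = 3.612 × 0.0640 = 0.231.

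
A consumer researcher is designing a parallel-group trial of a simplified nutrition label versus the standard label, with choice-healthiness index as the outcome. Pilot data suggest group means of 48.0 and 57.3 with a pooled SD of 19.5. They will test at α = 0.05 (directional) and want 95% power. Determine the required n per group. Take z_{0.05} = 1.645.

n = 96 per group

Cohen's d = |M₁ − M₂| / SD_pooled = |48.0 − 57.3| / 19.5 = 9.3 / 19.5 = 0.477.
For two independent groups with equal n: n = 2·((z_{α} + z_β) / d)².
z_{α} + z_β = 1.645 + 1.645 = 3.290.
n = 2 × (3.290 / 0.477)² = 2 × 6.897² = 2 × 47.57 = 95.1.
Round up to the next whole participant.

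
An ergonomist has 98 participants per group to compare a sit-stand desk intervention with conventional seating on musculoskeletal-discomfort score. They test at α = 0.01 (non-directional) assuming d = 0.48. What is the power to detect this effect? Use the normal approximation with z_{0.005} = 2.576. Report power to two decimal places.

power ≈ 0.78

For two equal groups, power = Φ(d·√(n/2) − z_{α/2}).
d·√(n/2) = 0.48 × √(98/2) = 0.48 × 7.000 = 3.360.
z_β = 3.360 − 2.576 = 0.784.
Power = Φ(0.784) = 0.783.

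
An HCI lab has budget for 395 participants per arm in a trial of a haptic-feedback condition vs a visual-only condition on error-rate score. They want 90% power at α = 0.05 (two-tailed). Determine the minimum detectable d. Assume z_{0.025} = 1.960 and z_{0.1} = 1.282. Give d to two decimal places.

For two independent groups of n = 395 each: d_min = (z_{α/2} + z_β)·√(2/n).
z-sum = 1.960 + 1.282 = 3.242.
d_min = 3.242 × √(2/395) = 3.242 × 0.0712 = 0.231.

d_min ≈ 0.23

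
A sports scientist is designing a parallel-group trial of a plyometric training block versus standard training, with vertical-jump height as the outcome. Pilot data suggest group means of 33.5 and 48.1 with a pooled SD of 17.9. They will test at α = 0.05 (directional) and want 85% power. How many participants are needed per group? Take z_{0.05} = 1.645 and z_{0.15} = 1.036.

Cohen's d = |M₁ − M₂| / SD_pooled = |33.5 − 48.1| / 17.9 = 14.6 / 17.9 = 0.816.
For two independent groups with equal n: n = 2·((z_{α} + z_β) / d)².
z_{α} + z_β = 1.645 + 1.036 = 2.681.
n = 2 × (2.681 / 0.816)² = 2 × 3.286² = 2 × 10.79 = 21.6.
Round up to the next whole participant.

n = 22 per group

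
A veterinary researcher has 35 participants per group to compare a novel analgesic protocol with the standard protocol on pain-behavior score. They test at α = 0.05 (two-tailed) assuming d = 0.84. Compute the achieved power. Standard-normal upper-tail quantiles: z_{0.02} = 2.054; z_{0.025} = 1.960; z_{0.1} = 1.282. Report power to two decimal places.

For two equal groups, power = Φ(d·√(n/2) − z_{α/2}).
d·√(n/2) = 0.84 × √(35/2) = 0.84 × 4.183 = 3.514.
z_β = 3.514 − 1.960 = 1.554.
Power = Φ(1.554) = 0.940.

power ≈ 0.94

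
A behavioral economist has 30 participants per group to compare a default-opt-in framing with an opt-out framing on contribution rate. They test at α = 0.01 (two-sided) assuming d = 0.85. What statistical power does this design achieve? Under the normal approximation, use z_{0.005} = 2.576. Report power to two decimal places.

power ≈ 0.76

For two equal groups, power = Φ(d·√(n/2) − z_{α/2}).
d·√(n/2) = 0.85 × √(30/2) = 0.85 × 3.873 = 3.292.
z_β = 3.292 − 2.576 = 0.716.
Power = Φ(0.716) = 0.763.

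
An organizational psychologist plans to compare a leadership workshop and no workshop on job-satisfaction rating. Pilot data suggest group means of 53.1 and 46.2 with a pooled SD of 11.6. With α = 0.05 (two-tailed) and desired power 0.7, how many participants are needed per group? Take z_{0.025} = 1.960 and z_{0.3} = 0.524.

Cohen's d = |M₁ − M₂| / SD_pooled = |53.1 − 46.2| / 11.6 = 6.9 / 11.6 = 0.595.
For two independent groups with equal n: n = 2·((z_{α/2} + z_β) / d)².
z_{α/2} + z_β = 1.960 + 0.524 = 2.484.
n = 2 × (2.484 / 0.595)² = 2 × 4.175² = 2 × 17.43 = 34.9.
Round up to the next whole participant.

n = 35 per group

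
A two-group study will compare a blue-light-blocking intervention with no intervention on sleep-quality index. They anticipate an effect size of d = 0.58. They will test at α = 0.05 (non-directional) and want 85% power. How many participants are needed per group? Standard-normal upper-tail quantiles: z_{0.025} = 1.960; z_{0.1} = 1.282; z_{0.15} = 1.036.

For two independent groups with equal n: n = 2·((z_{α/2} + z_β) / d)².
z_{α/2} + z_β = 1.960 + 1.036 = 2.996.
n = 2 × (2.996 / 0.58)² = 2 × 5.166² = 2 × 26.68 = 53.4.
Round up to the next whole participant.

n = 54 per group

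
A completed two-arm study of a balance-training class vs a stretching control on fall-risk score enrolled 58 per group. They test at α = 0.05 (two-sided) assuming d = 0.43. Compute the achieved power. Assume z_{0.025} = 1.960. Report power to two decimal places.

For two equal groups, power = Φ(d·√(n/2) − z_{α/2}).
d·√(n/2) = 0.43 × √(58/2) = 0.43 × 5.385 = 2.316.
z_β = 2.316 − 1.960 = 0.356.
Power = Φ(0.356) = 0.639.

power ≈ 0.64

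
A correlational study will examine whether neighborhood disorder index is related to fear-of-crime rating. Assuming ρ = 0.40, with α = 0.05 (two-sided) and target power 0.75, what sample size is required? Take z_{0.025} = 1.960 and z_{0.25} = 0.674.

n = 42

Fisher's z: C = ½·ln((1+r)/(1−r)) = ½·ln(2.3333) = 0.4236.
n = ((z_{α/2} + z_β)/C)² + 3.
(1.960 + 0.674) / 0.4236 = 2.634 / 0.4236 = 6.218.
n = 6.218² + 3 = 38.67 + 3 = 41.7.
Round up.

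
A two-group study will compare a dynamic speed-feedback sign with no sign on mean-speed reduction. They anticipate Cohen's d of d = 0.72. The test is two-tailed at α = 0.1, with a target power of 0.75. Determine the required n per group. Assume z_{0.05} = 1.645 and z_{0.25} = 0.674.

For two independent groups with equal n: n = 2·((z_{α/2} + z_β) / d)².
z_{α/2} + z_β = 1.645 + 0.674 = 2.319.
n = 2 × (2.319 / 0.72)² = 2 × 3.221² = 2 × 10.37 = 20.7.
Round up to the next whole participant.

n = 21 per group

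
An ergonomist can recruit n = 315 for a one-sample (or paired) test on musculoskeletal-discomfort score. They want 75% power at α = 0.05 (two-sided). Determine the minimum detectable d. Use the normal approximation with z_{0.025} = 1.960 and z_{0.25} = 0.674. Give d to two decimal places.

d_min ≈ 0.15

For a single sample (or paired design) of n = 315: d_min = (z_{α/2} + z_β)/√n.
z-sum = 1.960 + 0.674 = 2.634.
d_min = 2.634 / √315 = 2.634 / 17.748 = 0.148.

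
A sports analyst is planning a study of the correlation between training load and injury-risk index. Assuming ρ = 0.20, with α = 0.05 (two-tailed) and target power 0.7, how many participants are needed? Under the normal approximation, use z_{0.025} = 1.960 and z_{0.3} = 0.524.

n = 154

Fisher's z: C = ½·ln((1+r)/(1−r)) = ½·ln(1.5000) = 0.2027.
n = ((z_{α/2} + z_β)/C)² + 3.
(1.960 + 0.524) / 0.2027 = 2.484 / 0.2027 = 12.255.
n = 12.255² + 3 = 150.17 + 3 = 153.2.
Round up.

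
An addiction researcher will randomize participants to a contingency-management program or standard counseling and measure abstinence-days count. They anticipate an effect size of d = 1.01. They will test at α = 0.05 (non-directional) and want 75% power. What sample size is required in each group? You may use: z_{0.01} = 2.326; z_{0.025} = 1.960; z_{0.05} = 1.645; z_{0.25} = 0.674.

n = 14 per group

For two independent groups with equal n: n = 2·((z_{α/2} + z_β) / d)².
z_{α/2} + z_β = 1.960 + 0.674 = 2.634.
n = 2 × (2.634 / 1.01)² = 2 × 2.608² = 2 × 6.80 = 13.6.
Round up to the next whole participant.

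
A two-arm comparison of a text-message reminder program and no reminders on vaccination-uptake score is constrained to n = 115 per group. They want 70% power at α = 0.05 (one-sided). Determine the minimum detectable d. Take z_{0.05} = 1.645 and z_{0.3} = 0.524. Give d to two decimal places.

d_min ≈ 0.29

For two independent groups of n = 115 each: d_min = (z_{α} + z_β)·√(2/n).
z-sum = 1.645 + 0.524 = 2.169.
d_min = 2.169 × √(2/115) = 2.169 × 0.1319 = 0.286.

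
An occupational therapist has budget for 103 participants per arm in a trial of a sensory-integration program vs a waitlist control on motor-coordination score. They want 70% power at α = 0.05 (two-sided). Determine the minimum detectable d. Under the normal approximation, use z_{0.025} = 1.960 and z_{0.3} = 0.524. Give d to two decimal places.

d_min ≈ 0.35

For two independent groups of n = 103 each: d_min = (z_{α/2} + z_β)·√(2/n).
z-sum = 1.960 + 0.524 = 2.484.
d_min = 2.484 × √(2/103) = 2.484 × 0.1393 = 0.346.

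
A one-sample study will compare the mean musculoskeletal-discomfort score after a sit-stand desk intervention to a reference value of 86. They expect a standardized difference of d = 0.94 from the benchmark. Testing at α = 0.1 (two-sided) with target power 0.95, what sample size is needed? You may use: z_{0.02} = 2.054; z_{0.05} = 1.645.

For a one-sample test: n = ((z_{α/2} + z_β) / d)².
z_{α/2} + z_β = 1.645 + 1.645 = 3.290.
n = (3.290 / 0.94)² = 3.500² = 12.25.
Round up.

n = 13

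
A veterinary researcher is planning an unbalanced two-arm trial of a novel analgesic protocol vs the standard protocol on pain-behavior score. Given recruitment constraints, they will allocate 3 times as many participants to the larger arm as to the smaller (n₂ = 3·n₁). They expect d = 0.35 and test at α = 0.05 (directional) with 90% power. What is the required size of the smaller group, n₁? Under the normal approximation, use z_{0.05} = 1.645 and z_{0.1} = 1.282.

n₁ = 94

With allocation ratio k = n₂/n₁ = 3, Var(x̄₁−x̄₂) = σ²(1/n₁ + 1/(k·n₁)) = σ²·(k+1)/(k·n₁).
So n₁ = (1 + 1/k)·((z_{α} + z_β)/d)² = 1.333 × (2.927/0.35)².
n₁ = 1.333 × 69.94 = 93.2.
Round up: n₁ = 94, giving n₂ = 3 × 94 = 282.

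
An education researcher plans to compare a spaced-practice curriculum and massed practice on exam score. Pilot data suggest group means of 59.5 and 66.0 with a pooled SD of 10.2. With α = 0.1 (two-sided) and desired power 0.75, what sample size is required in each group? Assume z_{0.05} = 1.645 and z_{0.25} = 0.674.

Cohen's d = |M₁ − M₂| / SD_pooled = |59.5 − 66.0| / 10.2 = 6.5 / 10.2 = 0.637.
For two independent groups with equal n: n = 2·((z_{α/2} + z_β) / d)².
z_{α/2} + z_β = 1.645 + 0.674 = 2.319.
n = 2 × (2.319 / 0.637)² = 2 × 3.641² = 2 × 13.25 = 26.5.
Round up to the next whole participant.

n = 27 per group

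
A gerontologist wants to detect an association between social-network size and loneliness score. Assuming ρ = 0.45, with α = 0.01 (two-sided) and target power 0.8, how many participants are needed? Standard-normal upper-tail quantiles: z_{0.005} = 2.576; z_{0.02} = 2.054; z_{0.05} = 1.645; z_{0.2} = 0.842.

n = 53

Fisher's z: C = ½·ln((1+r)/(1−r)) = ½·ln(2.6364) = 0.4847.
n = ((z_{α/2} + z_β)/C)² + 3.
(2.576 + 0.842) / 0.4847 = 3.418 / 0.4847 = 7.052.
n = 7.052² + 3 = 49.73 + 3 = 52.7.
Round up.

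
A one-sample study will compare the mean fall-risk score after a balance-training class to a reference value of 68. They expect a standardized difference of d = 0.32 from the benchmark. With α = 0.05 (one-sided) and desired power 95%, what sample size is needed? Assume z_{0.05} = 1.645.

n = 106

For a one-sample test: n = ((z_{α} + z_β) / d)².
z_{α} + z_β = 1.645 + 1.645 = 3.290.
n = (3.290 / 0.32)² = 10.281² = 105.70.
Round up.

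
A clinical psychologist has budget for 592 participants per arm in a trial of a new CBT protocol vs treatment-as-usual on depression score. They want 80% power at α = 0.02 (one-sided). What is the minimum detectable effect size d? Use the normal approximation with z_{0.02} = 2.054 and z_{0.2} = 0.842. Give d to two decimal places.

d_min ≈ 0.17

For two independent groups of n = 592 each: d_min = (z_{α} + z_β)·√(2/n).
z-sum = 2.054 + 0.842 = 2.896.
d_min = 2.896 × √(2/592) = 2.896 × 0.0581 = 0.168.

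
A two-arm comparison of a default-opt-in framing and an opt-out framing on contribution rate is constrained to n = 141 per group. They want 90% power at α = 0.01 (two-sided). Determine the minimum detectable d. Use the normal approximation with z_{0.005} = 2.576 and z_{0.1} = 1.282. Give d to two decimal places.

For two independent groups of n = 141 each: d_min = (z_{α/2} + z_β)·√(2/n).
z-sum = 2.576 + 1.282 = 3.858.
d_min = 3.858 × √(2/141) = 3.858 × 0.1191 = 0.459.

d_min ≈ 0.46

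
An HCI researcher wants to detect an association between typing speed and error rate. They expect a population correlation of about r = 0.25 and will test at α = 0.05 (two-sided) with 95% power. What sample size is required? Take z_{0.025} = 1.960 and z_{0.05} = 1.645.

Fisher's z: C = ½·ln((1+r)/(1−r)) = ½·ln(1.6667) = 0.2554.
n = ((z_{α/2} + z_β)/C)² + 3.
(1.960 + 1.645) / 0.2554 = 3.605 / 0.2554 = 14.115.
n = 14.115² + 3 = 199.24 + 3 = 202.2.
Round up.

n = 203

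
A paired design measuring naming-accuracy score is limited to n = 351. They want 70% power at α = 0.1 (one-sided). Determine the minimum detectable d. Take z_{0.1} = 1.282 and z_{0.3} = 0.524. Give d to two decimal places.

For a single sample (or paired design) of n = 351: d_min = (z_{α} + z_β)/√n.
z-sum = 1.282 + 0.524 = 1.806.
d_min = 1.806 / √351 = 1.806 / 18.735 = 0.096.

d_min ≈ 0.10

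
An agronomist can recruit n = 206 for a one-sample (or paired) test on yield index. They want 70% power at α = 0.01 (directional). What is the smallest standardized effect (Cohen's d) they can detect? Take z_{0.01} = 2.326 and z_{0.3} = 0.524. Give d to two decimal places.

d_min ≈ 0.20

For a single sample (or paired design) of n = 206: d_min = (z_{α} + z_β)/√n.
z-sum = 2.326 + 0.524 = 2.850.
d_min = 2.850 / √206 = 2.850 / 14.353 = 0.199.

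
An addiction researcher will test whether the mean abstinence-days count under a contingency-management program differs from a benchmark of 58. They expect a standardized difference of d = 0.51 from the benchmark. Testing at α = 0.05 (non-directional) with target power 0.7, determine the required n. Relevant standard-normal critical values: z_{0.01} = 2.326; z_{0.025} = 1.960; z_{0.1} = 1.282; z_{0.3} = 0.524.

n = 24

For a one-sample test: n = ((z_{α/2} + z_β) / d)².
z_{α/2} + z_β = 1.960 + 0.524 = 2.484.
n = (2.484 / 0.51)² = 4.871² = 23.72.
Round up.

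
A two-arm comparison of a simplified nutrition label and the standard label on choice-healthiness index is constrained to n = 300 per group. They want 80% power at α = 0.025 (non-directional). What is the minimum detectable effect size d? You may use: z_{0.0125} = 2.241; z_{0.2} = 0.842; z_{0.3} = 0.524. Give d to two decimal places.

For two independent groups of n = 300 each: d_min = (z_{α/2} + z_β)·√(2/n).
z-sum = 2.241 + 0.842 = 3.083.
d_min = 3.083 × √(2/300) = 3.083 × 0.0816 = 0.252.

d_min ≈ 0.25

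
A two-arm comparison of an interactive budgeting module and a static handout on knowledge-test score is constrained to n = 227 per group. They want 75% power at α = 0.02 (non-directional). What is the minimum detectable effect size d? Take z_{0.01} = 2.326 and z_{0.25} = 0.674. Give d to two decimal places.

d_min ≈ 0.28

For two independent groups of n = 227 each: d_min = (z_{α/2} + z_β)·√(2/n).
z-sum = 2.326 + 0.674 = 3.000.
d_min = 3.000 × √(2/227) = 3.000 × 0.0939 = 0.282.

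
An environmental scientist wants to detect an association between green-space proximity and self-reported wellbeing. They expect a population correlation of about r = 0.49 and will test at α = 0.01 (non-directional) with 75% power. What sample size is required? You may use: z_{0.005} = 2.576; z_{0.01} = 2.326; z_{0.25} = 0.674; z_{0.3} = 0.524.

Fisher's z: C = ½·ln((1+r)/(1−r)) = ½·ln(2.9216) = 0.5361.
n = ((z_{α/2} + z_β)/C)² + 3.
(2.576 + 0.674) / 0.5361 = 3.250 / 0.5361 = 6.062.
n = 6.062² + 3 = 36.75 + 3 = 39.8.
Round up.

n = 40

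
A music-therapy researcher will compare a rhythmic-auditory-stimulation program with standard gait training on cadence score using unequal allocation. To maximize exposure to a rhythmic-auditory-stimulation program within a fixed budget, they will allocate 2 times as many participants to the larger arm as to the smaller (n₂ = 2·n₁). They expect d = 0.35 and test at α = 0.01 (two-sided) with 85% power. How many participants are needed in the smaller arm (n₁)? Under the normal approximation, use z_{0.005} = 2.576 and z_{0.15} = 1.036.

With allocation ratio k = n₂/n₁ = 2, Var(x̄₁−x̄₂) = σ²(1/n₁ + 1/(k·n₁)) = σ²·(k+1)/(k·n₁).
So n₁ = (1 + 1/k)·((z_{α/2} + z_β)/d)² = 1.500 × (3.612/0.35)².
n₁ = 1.500 × 106.50 = 159.8.
Round up: n₁ = 160, giving n₂ = 2 × 160 = 320.

n₁ = 160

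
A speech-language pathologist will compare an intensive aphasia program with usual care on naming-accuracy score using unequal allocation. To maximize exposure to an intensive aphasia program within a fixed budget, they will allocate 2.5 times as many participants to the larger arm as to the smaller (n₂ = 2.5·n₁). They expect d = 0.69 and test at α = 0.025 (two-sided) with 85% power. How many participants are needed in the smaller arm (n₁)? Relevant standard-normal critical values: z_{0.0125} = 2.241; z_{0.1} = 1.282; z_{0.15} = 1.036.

n₁ = 32

With allocation ratio k = n₂/n₁ = 2.5, Var(x̄₁−x̄₂) = σ²(1/n₁ + 1/(k·n₁)) = σ²·(k+1)/(k·n₁).
So n₁ = (1 + 1/k)·((z_{α/2} + z_β)/d)² = 1.400 × (3.277/0.69)².
n₁ = 1.400 × 22.56 = 31.6.
Round up: n₁ = 32, giving n₂ = 2.5 × 32 = 80.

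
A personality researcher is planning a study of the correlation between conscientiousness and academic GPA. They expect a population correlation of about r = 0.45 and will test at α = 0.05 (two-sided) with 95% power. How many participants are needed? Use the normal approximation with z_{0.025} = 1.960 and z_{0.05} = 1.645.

Fisher's z: C = ½·ln((1+r)/(1−r)) = ½·ln(2.6364) = 0.4847.
n = ((z_{α/2} + z_β)/C)² + 3.
(1.960 + 1.645) / 0.4847 = 3.605 / 0.4847 = 7.438.
n = 7.438² + 3 = 55.32 + 3 = 58.3.
Round up.

n = 59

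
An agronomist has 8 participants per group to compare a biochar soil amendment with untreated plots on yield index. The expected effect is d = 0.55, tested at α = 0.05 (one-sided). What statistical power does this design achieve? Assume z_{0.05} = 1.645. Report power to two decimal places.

For two equal groups, power = Φ(d·√(n/2) − z_{α}).
d·√(n/2) = 0.55 × √(8/2) = 0.55 × 2.000 = 1.100.
z_β = 1.100 − 1.645 = -0.545.
Power = Φ(-0.545) = 0.293.

power ≈ 0.29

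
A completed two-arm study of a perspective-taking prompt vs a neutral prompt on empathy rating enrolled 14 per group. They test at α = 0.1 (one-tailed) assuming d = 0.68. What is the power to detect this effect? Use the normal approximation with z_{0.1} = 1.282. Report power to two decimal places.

power ≈ 0.70

For two equal groups, power = Φ(d·√(n/2) − z_{α}).
d·√(n/2) = 0.68 × √(14/2) = 0.68 × 2.646 = 1.799.
z_β = 1.799 − 1.282 = 0.517.
Power = Φ(0.517) = 0.697.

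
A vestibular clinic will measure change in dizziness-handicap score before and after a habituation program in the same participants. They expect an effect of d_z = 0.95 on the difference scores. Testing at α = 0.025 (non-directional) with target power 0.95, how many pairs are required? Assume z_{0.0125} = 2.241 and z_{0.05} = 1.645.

For a paired (one-sample on differences) test: n = ((z_{α/2} + z_β) / d)².
z_{α/2} + z_β = 2.241 + 1.645 = 3.886.
n = (3.886 / 0.95)² = 4.091² = 16.73.
Round up.

n = 17 pairs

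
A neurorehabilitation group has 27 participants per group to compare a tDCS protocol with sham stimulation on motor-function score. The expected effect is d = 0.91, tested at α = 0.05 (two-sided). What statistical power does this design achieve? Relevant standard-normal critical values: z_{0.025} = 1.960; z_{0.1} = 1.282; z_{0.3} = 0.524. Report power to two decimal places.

For two equal groups, power = Φ(d·√(n/2) − z_{α/2}).
d·√(n/2) = 0.91 × √(27/2) = 0.91 × 3.674 = 3.344.
z_β = 3.344 − 1.960 = 1.384.
Power = Φ(1.384) = 0.917.

power ≈ 0.92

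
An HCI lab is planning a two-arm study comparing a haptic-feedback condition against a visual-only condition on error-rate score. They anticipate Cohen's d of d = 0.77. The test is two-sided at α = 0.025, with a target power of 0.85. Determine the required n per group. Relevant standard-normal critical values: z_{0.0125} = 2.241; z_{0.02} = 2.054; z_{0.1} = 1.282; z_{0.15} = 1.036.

n = 37 per group

For two independent groups with equal n: n = 2·((z_{α/2} + z_β) / d)².
z_{α/2} + z_β = 2.241 + 1.036 = 3.277.
n = 2 × (3.277 / 0.77)² = 2 × 4.256² = 2 × 18.11 = 36.2.
Round up to the next whole participant.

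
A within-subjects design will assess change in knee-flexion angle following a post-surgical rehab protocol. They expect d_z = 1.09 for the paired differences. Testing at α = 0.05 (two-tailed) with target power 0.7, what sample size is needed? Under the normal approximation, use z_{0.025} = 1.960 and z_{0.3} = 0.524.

n = 6 pairs

For a paired (one-sample on differences) test: n = ((z_{α/2} + z_β) / d)².
z_{α/2} + z_β = 1.960 + 0.524 = 2.484.
n = (2.484 / 1.09)² = 2.279² = 5.19.
Round up.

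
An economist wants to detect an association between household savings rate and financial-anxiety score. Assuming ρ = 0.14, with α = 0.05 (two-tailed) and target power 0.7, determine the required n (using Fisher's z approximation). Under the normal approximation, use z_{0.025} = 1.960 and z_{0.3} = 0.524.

Fisher's z: C = ½·ln((1+r)/(1−r)) = ½·ln(1.3256) = 0.1409.
n = ((z_{α/2} + z_β)/C)² + 3.
(1.960 + 0.524) / 0.1409 = 2.484 / 0.1409 = 17.630.
n = 17.630² + 3 = 310.80 + 3 = 313.8.
Round up.

n = 314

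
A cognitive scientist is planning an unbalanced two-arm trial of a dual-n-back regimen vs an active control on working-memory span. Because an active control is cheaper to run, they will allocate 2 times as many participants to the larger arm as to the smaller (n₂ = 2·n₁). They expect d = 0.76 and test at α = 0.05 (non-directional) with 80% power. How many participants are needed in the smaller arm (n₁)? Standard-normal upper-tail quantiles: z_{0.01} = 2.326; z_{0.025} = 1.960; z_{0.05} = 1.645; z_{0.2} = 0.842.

With allocation ratio k = n₂/n₁ = 2, Var(x̄₁−x̄₂) = σ²(1/n₁ + 1/(k·n₁)) = σ²·(k+1)/(k·n₁).
So n₁ = (1 + 1/k)·((z_{α/2} + z_β)/d)² = 1.500 × (2.802/0.76)².
n₁ = 1.500 × 13.59 = 20.4.
Round up: n₁ = 21, giving n₂ = 2 × 21 = 42.

n₁ = 21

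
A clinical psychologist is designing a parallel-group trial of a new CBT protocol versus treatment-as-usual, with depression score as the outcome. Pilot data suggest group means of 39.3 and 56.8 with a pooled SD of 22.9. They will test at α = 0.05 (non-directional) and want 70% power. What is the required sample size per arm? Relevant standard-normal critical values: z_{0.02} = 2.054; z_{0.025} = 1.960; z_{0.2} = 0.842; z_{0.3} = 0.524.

Cohen's d = |M₁ − M₂| / SD_pooled = |39.3 − 56.8| / 22.9 = 17.5 / 22.9 = 0.764.
For two independent groups with equal n: n = 2·((z_{α/2} + z_β) / d)².
z_{α/2} + z_β = 1.960 + 0.524 = 2.484.
n = 2 × (2.484 / 0.764)² = 2 × 3.251² = 2 × 10.57 = 21.1.
Round up to the next whole participant.

n = 22 per group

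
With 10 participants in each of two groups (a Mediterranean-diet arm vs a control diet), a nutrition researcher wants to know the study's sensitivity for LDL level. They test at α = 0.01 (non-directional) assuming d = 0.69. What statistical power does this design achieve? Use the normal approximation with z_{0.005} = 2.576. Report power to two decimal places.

power ≈ 0.15

For two equal groups, power = Φ(d·√(n/2) − z_{α/2}).
d·√(n/2) = 0.69 × √(10/2) = 0.69 × 2.236 = 1.543.
z_β = 1.543 − 2.576 = -1.033.
Power = Φ(-1.033) = 0.151.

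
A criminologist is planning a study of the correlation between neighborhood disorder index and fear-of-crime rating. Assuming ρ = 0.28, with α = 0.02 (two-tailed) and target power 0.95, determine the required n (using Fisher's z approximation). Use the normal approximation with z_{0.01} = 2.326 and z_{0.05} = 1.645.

n = 194

Fisher's z: C = ½·ln((1+r)/(1−r)) = ½·ln(1.7778) = 0.2877.
n = ((z_{α/2} + z_β)/C)² + 3.
(2.326 + 1.645) / 0.2877 = 3.971 / 0.2877 = 13.803.
n = 13.803² + 3 = 190.51 + 3 = 193.5.
Round up.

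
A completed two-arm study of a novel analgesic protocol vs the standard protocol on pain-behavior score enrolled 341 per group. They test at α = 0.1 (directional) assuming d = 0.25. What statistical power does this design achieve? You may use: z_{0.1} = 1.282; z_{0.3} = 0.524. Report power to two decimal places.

For two equal groups, power = Φ(d·√(n/2) − z_{α}).
d·√(n/2) = 0.25 × √(341/2) = 0.25 × 13.058 = 3.264.
z_β = 3.264 − 1.282 = 1.982.
Power = Φ(1.982) = 0.976.

power ≈ 0.98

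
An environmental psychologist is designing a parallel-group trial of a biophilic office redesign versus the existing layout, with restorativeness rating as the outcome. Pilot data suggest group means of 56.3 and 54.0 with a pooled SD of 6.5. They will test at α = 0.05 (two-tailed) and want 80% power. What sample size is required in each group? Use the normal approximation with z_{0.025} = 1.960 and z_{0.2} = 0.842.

Cohen's d = |M₁ − M₂| / SD_pooled = |56.3 − 54.0| / 6.5 = 2.3 / 6.5 = 0.354.
For two independent groups with equal n: n = 2·((z_{α/2} + z_β) / d)².
z_{α/2} + z_β = 1.960 + 0.842 = 2.802.
n = 2 × (2.802 / 0.354)² = 2 × 7.915² = 2 × 62.65 = 125.3.
Round up to the next whole participant.

n = 126 per group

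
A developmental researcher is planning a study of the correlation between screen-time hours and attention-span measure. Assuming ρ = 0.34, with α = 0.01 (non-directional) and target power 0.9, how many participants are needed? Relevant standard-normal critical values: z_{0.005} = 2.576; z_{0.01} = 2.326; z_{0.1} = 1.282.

Fisher's z: C = ½·ln((1+r)/(1−r)) = ½·ln(2.0303) = 0.3541.
n = ((z_{α/2} + z_β)/C)² + 3.
(2.576 + 1.282) / 0.3541 = 3.858 / 0.3541 = 10.895.
n = 10.895² + 3 = 118.71 + 3 = 121.7.
Round up.

n = 122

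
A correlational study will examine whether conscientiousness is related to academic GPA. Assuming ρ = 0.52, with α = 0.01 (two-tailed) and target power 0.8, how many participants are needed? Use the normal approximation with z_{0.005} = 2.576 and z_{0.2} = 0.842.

n = 39

Fisher's z: C = ½·ln((1+r)/(1−r)) = ½·ln(3.1667) = 0.5763.
n = ((z_{α/2} + z_β)/C)² + 3.
(2.576 + 0.842) / 0.5763 = 3.418 / 0.5763 = 5.931.
n = 5.931² + 3 = 35.18 + 3 = 38.2.
Round up.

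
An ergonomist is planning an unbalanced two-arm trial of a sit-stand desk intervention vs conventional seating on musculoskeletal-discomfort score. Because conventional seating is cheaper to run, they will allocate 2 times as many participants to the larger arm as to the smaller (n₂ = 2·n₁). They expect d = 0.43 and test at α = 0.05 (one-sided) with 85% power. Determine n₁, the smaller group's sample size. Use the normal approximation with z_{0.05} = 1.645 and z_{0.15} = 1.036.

n₁ = 59

With allocation ratio k = n₂/n₁ = 2, Var(x̄₁−x̄₂) = σ²(1/n₁ + 1/(k·n₁)) = σ²·(k+1)/(k·n₁).
So n₁ = (1 + 1/k)·((z_{α} + z_β)/d)² = 1.500 × (2.681/0.43)².
n₁ = 1.500 × 38.87 = 58.3.
Round up: n₁ = 59, giving n₂ = 2 × 59 = 118.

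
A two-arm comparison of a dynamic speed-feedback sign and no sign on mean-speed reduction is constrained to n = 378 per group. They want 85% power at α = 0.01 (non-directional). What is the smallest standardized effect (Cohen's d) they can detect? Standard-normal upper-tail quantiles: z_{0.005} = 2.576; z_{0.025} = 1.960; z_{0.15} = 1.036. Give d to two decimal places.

d_min ≈ 0.26

For two independent groups of n = 378 each: d_min = (z_{α/2} + z_β)·√(2/n).
z-sum = 2.576 + 1.036 = 3.612.
d_min = 3.612 × √(2/378) = 3.612 × 0.0727 = 0.263.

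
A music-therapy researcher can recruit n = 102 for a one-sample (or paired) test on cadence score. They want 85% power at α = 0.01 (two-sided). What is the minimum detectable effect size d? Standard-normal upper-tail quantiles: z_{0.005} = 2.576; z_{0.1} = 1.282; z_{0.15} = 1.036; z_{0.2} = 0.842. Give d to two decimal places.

d_min ≈ 0.36

For a single sample (or paired design) of n = 102: d_min = (z_{α/2} + z_β)/√n.
z-sum = 2.576 + 1.036 = 3.612.
d_min = 3.612 / √102 = 3.612 / 10.100 = 0.358.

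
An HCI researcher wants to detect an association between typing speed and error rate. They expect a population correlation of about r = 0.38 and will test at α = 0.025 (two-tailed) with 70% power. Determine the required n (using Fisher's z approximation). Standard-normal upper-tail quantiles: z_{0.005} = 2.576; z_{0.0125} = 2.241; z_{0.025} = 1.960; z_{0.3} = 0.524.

Fisher's z: C = ½·ln((1+r)/(1−r)) = ½·ln(2.2258) = 0.4001.
n = ((z_{α/2} + z_β)/C)² + 3.
(2.241 + 0.524) / 0.4001 = 2.765 / 0.4001 = 6.911.
n = 6.911² + 3 = 47.76 + 3 = 50.8.
Round up.

n = 51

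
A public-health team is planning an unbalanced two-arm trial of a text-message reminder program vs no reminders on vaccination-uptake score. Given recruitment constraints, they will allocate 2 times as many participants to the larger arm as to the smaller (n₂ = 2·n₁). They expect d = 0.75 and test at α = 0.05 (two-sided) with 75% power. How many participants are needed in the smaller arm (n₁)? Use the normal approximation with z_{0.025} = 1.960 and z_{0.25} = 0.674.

n₁ = 19

With allocation ratio k = n₂/n₁ = 2, Var(x̄₁−x̄₂) = σ²(1/n₁ + 1/(k·n₁)) = σ²·(k+1)/(k·n₁).
So n₁ = (1 + 1/k)·((z_{α/2} + z_β)/d)² = 1.500 × (2.634/0.75)².
n₁ = 1.500 × 12.33 = 18.5.
Round up: n₁ = 19, giving n₂ = 2 × 19 = 38.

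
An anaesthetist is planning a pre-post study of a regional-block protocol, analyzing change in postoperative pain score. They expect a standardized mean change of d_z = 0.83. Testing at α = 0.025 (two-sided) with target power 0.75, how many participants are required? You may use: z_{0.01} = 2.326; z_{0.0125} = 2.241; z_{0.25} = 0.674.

n = 13 pairs

For a paired (one-sample on differences) test: n = ((z_{α/2} + z_β) / d)².
z_{α/2} + z_β = 2.241 + 0.674 = 2.915.
n = (2.915 / 0.83)² = 3.512² = 12.33.
Round up.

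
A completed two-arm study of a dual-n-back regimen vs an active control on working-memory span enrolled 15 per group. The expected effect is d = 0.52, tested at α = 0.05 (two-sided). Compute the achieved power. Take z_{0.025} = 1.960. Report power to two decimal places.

For two equal groups, power = Φ(d·√(n/2) − z_{α/2}).
d·√(n/2) = 0.52 × √(15/2) = 0.52 × 2.739 = 1.424.
z_β = 1.424 − 1.960 = -0.536.
Power = Φ(-0.536) = 0.296.

power ≈ 0.30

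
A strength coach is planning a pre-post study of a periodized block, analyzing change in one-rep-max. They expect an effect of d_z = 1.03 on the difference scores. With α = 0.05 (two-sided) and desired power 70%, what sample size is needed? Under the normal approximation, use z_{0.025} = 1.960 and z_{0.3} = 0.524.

For a paired (one-sample on differences) test: n = ((z_{α/2} + z_β) / d)².
z_{α/2} + z_β = 1.960 + 0.524 = 2.484.
n = (2.484 / 1.03)² = 2.412² = 5.82.
Round up.

n = 6 pairs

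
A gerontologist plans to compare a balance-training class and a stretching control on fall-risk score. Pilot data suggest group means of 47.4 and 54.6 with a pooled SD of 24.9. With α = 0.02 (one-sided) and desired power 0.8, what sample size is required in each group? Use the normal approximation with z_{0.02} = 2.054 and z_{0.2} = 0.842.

n = 201 per group

Cohen's d = |M₁ − M₂| / SD_pooled = |47.4 − 54.6| / 24.9 = 7.2 / 24.9 = 0.289.
For two independent groups with equal n: n = 2·((z_{α} + z_β) / d)².
z_{α} + z_β = 2.054 + 0.842 = 2.896.
n = 2 × (2.896 / 0.289)² = 2 × 10.021² = 2 × 100.42 = 200.8.
Round up to the next whole participant.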